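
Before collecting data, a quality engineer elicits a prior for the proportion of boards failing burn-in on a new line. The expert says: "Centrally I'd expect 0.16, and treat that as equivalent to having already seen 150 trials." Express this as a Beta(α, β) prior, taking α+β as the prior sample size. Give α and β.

α = 24, β = 126

Under the effective-sample-size interpretation, Beta(α, β) has prior mean α/(α+β) and prior sample size α+β.
So α+β = 150 and α/(α+β) = 0.16, giving α = 0.16·150 = 24 and β = 150 − 24 = 126.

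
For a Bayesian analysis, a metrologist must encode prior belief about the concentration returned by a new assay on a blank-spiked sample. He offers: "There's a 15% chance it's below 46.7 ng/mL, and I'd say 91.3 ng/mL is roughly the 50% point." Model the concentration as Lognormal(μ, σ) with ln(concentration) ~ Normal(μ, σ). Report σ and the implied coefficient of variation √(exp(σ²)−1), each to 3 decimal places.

If T ~ Lognormal(μ,σ) then ln T ~ Normal(μ,σ), so the p-quantile of ln T is μ + z_p·σ.
ln(46.7) = 3.844 and ln(91.3) = 4.514; z_{0.15} = -1.036, z_{0.5} = 0.
σ = (4.514 − 3.844)/(0 − (-1.036)) = 0.647.
μ = 3.844 − (-1.036)·0.647 = 4.514.
CV = √(exp(σ²)−1) = √(exp(0.4184)−1) = 0.721.

σ ≈ 0.647, CV ≈ 0.721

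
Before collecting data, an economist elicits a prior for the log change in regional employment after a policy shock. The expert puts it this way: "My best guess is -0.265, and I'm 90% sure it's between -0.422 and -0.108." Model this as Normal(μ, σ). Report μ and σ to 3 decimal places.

μ = -0.265, σ = 0.095

A symmetric 90% interval runs μ ± z·σ with z = 1.645.
Half-width = 0.157, so σ = 0.157/1.645 = 0.095.
μ is the stated best guess, -0.265.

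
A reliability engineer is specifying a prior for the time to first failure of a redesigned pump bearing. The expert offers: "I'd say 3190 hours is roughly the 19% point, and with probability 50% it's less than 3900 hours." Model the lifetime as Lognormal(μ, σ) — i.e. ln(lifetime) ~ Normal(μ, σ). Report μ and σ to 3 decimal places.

If T ~ Lognormal(μ,σ) then ln T ~ Normal(μ,σ), so the p-quantile of ln T is μ + z_p·σ.
ln(3190) = 8.068 and ln(3900) = 8.269; z_{0.19} = -0.8779, z_{0.5} = 0.
σ = (8.269 − 8.068)/(0 − (-0.8779)) = 0.229.
μ = 8.068 − (-0.8779)·0.229 = 8.269.

μ ≈ 8.269, σ ≈ 0.229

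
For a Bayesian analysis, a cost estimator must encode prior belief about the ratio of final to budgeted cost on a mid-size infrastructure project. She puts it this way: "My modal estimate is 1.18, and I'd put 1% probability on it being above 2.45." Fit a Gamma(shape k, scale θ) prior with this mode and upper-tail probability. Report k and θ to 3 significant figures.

Gamma(k,θ) with k>1 has mode (k−1)θ, so θ = 1.18/(k−1).
Need P(X < 2.45) = 0.99 with θ tied to k this way. Start at k = 2, θ = 1.18: P(X<2.45) ≈ 0.614.
Too low — raise k to concentrate. Iterating converges to k ≈ 10.1.
Then θ = 1.18/(10.1−1) ≈ 0.129.

k ≈ 10.1, θ ≈ 0.129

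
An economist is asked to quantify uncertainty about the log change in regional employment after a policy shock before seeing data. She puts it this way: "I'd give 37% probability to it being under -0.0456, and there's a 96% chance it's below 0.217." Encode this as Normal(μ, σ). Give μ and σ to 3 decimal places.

For Normal(μ,σ), the p-quantile is μ + z_p·σ. Here z_{0.37} = -0.3319, z_{0.96} = 1.751.
So -0.0456 = μ − 0.3319σ and 0.217 = μ + 1.751σ.
Subtracting: σ = (0.217 − -0.0456)/(1.751 − (-0.3319)) = 0.126.
Then μ = -0.0456 − (-0.3319)·0.126 = -0.004.

μ = -0.004, σ = 0.126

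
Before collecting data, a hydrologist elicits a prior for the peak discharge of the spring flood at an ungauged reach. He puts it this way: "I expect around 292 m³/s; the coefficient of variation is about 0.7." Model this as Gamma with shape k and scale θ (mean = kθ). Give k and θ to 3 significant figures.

k ≈ 2.04, θ ≈ 143

For Gamma(k, scale θ): mean = kθ, variance = kθ², so CV = 1/√k.
CV = 0.7, hence k = 1/CV² = 2.04.
Then θ = mean/k = 292/2.04 = 143.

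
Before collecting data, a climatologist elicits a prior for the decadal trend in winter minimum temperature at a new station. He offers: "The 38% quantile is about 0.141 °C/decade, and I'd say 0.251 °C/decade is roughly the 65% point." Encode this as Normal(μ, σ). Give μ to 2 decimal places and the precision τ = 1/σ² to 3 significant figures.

μ = 0.19, τ = 39.4

The p-quantile of Normal(μ,σ) is μ + z_p·σ, with z_{0.38} = -0.3055 and z_{0.65} = 0.3853.
Eliminate σ: μ = (z₂·x₁ − z₁·x₂)/(z₂ − z₁) = (0.3853·0.141 − (-0.3055)·0.251)/0.6908 = 0.19.
Then σ = (x₂ − x₁)/(z₂ − z₁) = (0.251 − 0.141)/0.6908 = 0.16.
Precision τ = 1/σ² = 1/0.1592² = 39.4.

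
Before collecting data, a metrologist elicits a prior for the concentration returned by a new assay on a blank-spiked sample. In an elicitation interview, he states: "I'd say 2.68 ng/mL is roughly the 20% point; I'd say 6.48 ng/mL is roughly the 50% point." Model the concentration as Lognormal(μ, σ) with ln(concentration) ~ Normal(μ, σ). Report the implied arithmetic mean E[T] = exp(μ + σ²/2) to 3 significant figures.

E[T] ≈ 11.2 ng/mL

If T ~ Lognormal(μ,σ) then ln T ~ Normal(μ,σ), so the p-quantile of ln T is μ + z_p·σ.
ln(2.68) = 0.9858 and ln(6.48) = 1.869; z_{0.2} = -0.8416, z_{0.5} = 0.
σ = (1.869 − 0.9858)/(0 − (-0.8416)) = 1.049.
μ = 0.9858 − (-0.8416)·1.049 = 1.869.
E[T] = exp(μ + σ²/2) = exp(1.869 + 0.5503) = 11.2 ng/mL.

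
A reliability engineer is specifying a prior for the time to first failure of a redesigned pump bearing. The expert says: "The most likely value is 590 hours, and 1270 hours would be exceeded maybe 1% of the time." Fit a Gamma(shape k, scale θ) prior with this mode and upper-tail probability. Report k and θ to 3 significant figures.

k ≈ 9.24, θ ≈ 71.6

Gamma(k,θ) with k>1 has mode (k−1)θ, so θ = 590/(k−1).
Need P(X < 1270) = 0.99 with θ tied to k this way. Start at k = 2, θ = 590: P(X<1270) ≈ 0.634.
Too low — raise k to concentrate. Iterating converges to k ≈ 9.24.
Then θ = 590/(9.24−1) ≈ 71.6.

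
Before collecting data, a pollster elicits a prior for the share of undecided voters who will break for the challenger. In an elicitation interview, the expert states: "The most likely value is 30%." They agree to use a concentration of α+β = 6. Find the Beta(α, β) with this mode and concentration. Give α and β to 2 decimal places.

For α,β > 1 the Beta mode is (α−1)/(α+β−2). With α+β = 6, the mode is (α−1)/4.
Set (α−1)/4 = 0.3 → α = 1 + 0.3·4 = 2.20.
β = 6 − α = 3.80.

α = 2.20, β = 3.80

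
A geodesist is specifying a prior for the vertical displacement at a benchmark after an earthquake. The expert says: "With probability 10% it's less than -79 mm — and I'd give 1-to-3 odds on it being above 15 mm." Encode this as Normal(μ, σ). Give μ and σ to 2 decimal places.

The p-quantile of Normal(μ,σ) is μ + z_p·σ, with z_{0.1} = -1.282 and z_{0.75} = 0.6745.
Eliminate σ: μ = (z₂·x₁ − z₁·x₂)/(z₂ − z₁) = (0.6745·-79 − (-1.282)·15)/1.956 = -17.41.
Then σ = (x₂ − x₁)/(z₂ − z₁) = (15 − -79)/1.956 = 48.06.

μ = -17.41, σ = 48.06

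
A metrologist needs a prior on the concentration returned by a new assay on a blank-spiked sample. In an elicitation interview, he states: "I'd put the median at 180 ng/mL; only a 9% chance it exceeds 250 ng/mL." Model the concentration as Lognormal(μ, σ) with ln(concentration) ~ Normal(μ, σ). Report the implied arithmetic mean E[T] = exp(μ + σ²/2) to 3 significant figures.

If T ~ Lognormal(μ,σ) then ln T ~ Normal(μ,σ), so the p-quantile of ln T is μ + z_p·σ.
ln(180) = 5.193 and ln(250) = 5.521; z_{0.5} = 0, z_{0.91} = 1.341.
σ = (5.521 − 5.193)/(1.341 − (0)) = 0.245.
μ = 5.193 − (0)·0.245 = 5.193.
E[T] = exp(μ + σ²/2) = exp(5.193 + 0.0300) = 185 ng/mL.

E[T] ≈ 185 ng/mL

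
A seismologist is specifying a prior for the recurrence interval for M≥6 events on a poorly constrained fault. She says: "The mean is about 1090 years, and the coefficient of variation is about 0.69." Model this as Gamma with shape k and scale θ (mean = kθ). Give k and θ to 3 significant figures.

For Gamma(k, scale θ): mean = kθ, variance = kθ², so CV = 1/√k.
CV = 0.69, hence k = 1/CV² = 2.1.
Then θ = mean/k = 1090/2.1 = 519.

k ≈ 2.1, θ ≈ 519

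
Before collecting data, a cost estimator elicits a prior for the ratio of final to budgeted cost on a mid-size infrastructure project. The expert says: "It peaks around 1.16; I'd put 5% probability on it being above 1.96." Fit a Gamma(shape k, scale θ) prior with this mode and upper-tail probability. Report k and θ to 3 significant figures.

Gamma(k,θ) with k>1 has mode (k−1)θ, so θ = 1.16/(k−1).
Need P(X < 1.96) = 0.95 with θ tied to k this way. Start at k = 2, θ = 1.16: P(X<1.96) ≈ 0.504.
Too low — raise k to concentrate. Iterating converges to k ≈ 11.1.
Then θ = 1.16/(11.1−1) ≈ 0.114.

k ≈ 11.1, θ ≈ 0.114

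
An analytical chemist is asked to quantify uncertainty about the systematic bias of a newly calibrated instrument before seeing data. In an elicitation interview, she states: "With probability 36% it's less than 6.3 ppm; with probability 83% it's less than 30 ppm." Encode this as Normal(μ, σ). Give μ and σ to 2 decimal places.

μ = 12.77, σ = 18.06

The p-quantile of Normal(μ,σ) is μ + z_p·σ, with z_{0.36} = -0.3585 and z_{0.83} = 0.9542.
Eliminate σ: μ = (z₂·x₁ − z₁·x₂)/(z₂ − z₁) = (0.9542·6.3 − (-0.3585)·30)/1.313 = 12.77.
Then σ = (x₂ − x₁)/(z₂ − z₁) = (30 − 6.3)/1.313 = 18.06.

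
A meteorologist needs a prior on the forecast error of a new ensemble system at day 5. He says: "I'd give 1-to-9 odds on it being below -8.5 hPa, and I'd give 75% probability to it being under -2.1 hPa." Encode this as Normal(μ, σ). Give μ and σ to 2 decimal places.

The p-quantile of Normal(μ,σ) is μ + z_p·σ, with z_{0.1} = -1.282 and z_{0.75} = 0.6745.
Eliminate σ: μ = (z₂·x₁ − z₁·x₂)/(z₂ − z₁) = (0.6745·-8.5 − (-1.282)·-2.1)/1.956 = -4.31.
Then σ = (x₂ − x₁)/(z₂ − z₁) = (-2.1 − -8.5)/1.956 = 3.27.

μ = -4.31, σ = 3.27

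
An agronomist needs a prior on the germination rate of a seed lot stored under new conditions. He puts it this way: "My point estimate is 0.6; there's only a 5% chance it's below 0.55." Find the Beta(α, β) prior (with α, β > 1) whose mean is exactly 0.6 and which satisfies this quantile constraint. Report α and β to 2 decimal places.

With mean 0.6 fixed, write α = 0.6s, β = 0.4s where s = α+β.
Need P(θ < 0.55) = 0.05 under Beta(0.6s, 0.4s). Normal approximation: (q−m)/√(m(1−m)/s) ≈ z_{0.05} = -1.64, so s ≈ 0.6·0.4·(-1.64)²/(0.55−0.6)² = 259.7.
At s = 259.7: P(θ<0.55) ≈ 0.051. Adjusting to match 0.05 gives s ≈ 263.39.
So α = 0.6·263.39 ≈ 158.03, β = 0.4·263.39 ≈ 105.36.

α ≈ 158.03, β ≈ 105.36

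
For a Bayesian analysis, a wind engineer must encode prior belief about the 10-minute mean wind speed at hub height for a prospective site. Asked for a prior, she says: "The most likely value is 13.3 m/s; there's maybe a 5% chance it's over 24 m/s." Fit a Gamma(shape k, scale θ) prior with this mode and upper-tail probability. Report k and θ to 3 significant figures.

Gamma(k,θ) with k>1 has mode (k−1)θ, so θ = 13.3/(k−1).
Need P(X < 24) = 0.95 with θ tied to k this way. Start at k = 2, θ = 13.3: P(X<24) ≈ 0.539.
Too low — raise k to concentrate. Iterating converges to k ≈ 9.
Then θ = 13.3/(9−1) ≈ 1.66.

k ≈ 9, θ ≈ 1.66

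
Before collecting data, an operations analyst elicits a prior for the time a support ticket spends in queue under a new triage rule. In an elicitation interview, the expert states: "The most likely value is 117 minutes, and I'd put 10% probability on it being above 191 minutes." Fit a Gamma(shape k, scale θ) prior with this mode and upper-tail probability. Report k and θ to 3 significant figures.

Gamma(k,θ) with k>1 has mode (k−1)θ, so θ = 117/(k−1).
Need P(X < 191) = 0.9 with θ tied to k this way. Start at k = 2, θ = 117: P(X<191) ≈ 0.485.
Too low — raise k to concentrate. Iterating converges to k ≈ 8.84.
Then θ = 117/(8.84−1) ≈ 14.9.

k ≈ 8.84, θ ≈ 14.9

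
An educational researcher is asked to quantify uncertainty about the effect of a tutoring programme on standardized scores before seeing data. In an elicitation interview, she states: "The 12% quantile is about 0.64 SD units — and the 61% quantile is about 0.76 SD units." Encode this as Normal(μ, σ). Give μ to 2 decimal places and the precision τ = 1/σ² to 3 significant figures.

μ = 0.74, τ = 147

For Normal(μ,σ), the p-quantile is μ + z_p·σ. Here z_{0.12} = -1.175, z_{0.61} = 0.2793.
So 0.64 = μ − 1.175σ and 0.76 = μ + 0.2793σ.
Subtracting: σ = (0.76 − 0.64)/(0.2793 − (-1.175)) = 0.08.
Then μ = 0.64 − (-1.175)·0.08 = 0.74.
Precision τ = 1/σ² = 1/0.08251² = 147.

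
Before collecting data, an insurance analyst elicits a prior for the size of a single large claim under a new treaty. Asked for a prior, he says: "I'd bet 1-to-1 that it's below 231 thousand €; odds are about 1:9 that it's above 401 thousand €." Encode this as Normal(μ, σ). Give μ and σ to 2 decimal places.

μ = 231.00, σ = 132.65

For Normal(μ,σ), the p-quantile is μ + z_p·σ. Here z_{0.5} = 0, z_{0.9} = 1.282.
So 231 = μ + 0σ and 401 = μ + 1.282σ.
Subtracting: σ = (401 − 231)/(1.282 − (0)) = 132.65.
Then μ = 231 − (0)·132.65 = 231.00.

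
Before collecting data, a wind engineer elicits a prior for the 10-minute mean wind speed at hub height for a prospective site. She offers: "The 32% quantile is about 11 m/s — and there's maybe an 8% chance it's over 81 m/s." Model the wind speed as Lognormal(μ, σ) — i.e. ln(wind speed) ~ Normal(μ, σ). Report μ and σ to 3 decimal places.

μ ≈ 2.897, σ ≈ 1.066

If T ~ Lognormal(μ,σ) then ln T ~ Normal(μ,σ), so the p-quantile of ln T is μ + z_p·σ.
ln(11) = 2.398 and ln(81) = 4.394; z_{0.32} = -0.4677, z_{0.92} = 1.405.
σ = (4.394 − 2.398)/(1.405 − (-0.4677)) = 1.066.
μ = 2.398 − (-0.4677)·1.066 = 2.897.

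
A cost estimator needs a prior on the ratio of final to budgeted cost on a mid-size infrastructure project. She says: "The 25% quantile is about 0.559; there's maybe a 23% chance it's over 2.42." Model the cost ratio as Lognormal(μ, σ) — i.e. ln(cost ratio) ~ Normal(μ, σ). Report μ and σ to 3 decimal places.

If T ~ Lognormal(μ,σ) then ln T ~ Normal(μ,σ), so the p-quantile of ln T is μ + z_p·σ.
ln(0.559) = -0.5816 and ln(2.42) = 0.8838; z_{0.25} = -0.6745, z_{0.77} = 0.7388.
σ = (0.8838 − -0.5816)/(0.7388 − (-0.6745)) = 1.037.
μ = -0.5816 − (-0.6745)·1.037 = 0.118.

μ ≈ 0.118, σ ≈ 1.037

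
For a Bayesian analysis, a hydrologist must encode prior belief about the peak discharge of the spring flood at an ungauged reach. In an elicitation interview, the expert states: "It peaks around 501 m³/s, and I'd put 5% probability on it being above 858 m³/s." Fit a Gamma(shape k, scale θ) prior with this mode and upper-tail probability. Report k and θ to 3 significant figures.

k ≈ 10.6, θ ≈ 51.9

Gamma(k,θ) with k>1 has mode (k−1)θ, so θ = 501/(k−1).
Need P(X < 858) = 0.95 with θ tied to k this way. Start at k = 2, θ = 501: P(X<858) ≈ 0.511.
Too low — raise k to concentrate. Iterating converges to k ≈ 10.6.
Then θ = 501/(10.6−1) ≈ 51.9.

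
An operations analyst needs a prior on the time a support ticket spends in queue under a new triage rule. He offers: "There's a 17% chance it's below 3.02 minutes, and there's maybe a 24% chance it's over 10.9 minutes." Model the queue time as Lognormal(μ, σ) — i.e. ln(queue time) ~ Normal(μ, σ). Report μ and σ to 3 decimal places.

μ ≈ 1.843, σ ≈ 0.773

If T ~ Lognormal(μ,σ) then ln T ~ Normal(μ,σ), so the p-quantile of ln T is μ + z_p·σ.
ln(3.02) = 1.105 and ln(10.9) = 2.389; z_{0.17} = -0.9542, z_{0.76} = 0.7063.
σ = (2.389 − 1.105)/(0.7063 − (-0.9542)) = 0.773.
μ = 1.105 − (-0.9542)·0.773 = 1.843.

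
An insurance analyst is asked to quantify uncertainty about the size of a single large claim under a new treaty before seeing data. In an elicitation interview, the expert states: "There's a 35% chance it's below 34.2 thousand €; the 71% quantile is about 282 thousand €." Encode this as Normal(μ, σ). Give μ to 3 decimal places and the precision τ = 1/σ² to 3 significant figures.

μ = 135.917, τ = 1.44e-05

For Normal(μ,σ), the p-quantile is μ + z_p·σ. Here z_{0.35} = -0.3853, z_{0.71} = 0.5534.
So 34.2 = μ − 0.3853σ and 282 = μ + 0.5534σ.
Subtracting: σ = (282 − 34.2)/(0.5534 − (-0.3853)) = 263.981.
Then μ = 34.2 − (-0.3853)·263.981 = 135.917.
Precision τ = 1/σ² = 1/264² = 1.44e-05.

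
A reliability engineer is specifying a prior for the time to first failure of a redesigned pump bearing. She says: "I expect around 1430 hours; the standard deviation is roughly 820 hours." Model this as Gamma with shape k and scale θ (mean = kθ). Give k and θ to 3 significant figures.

k ≈ 3.04, θ ≈ 470

For Gamma(k, scale θ): mean = kθ, variance = kθ², so CV = 1/√k.
CV = SD/mean = 820/1430 = 0.5734, hence k = 1/CV² = 3.04.
Then θ = mean/k = 1430/3.04 = 470.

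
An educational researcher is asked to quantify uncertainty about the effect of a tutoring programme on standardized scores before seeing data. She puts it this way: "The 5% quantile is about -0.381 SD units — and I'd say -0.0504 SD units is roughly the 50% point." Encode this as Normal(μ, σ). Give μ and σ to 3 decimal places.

The p-quantile of Normal(μ,σ) is μ + z_p·σ, with z_{0.05} = -1.645 and z_{0.5} = 0.
Eliminate σ: μ = (z₂·x₁ − z₁·x₂)/(z₂ − z₁) = (0·-0.381 − (-1.645)·-0.0504)/1.645 = -0.050.
Then σ = (x₂ − x₁)/(z₂ − z₁) = (-0.0504 − -0.381)/1.645 = 0.201.

μ = -0.050, σ = 0.201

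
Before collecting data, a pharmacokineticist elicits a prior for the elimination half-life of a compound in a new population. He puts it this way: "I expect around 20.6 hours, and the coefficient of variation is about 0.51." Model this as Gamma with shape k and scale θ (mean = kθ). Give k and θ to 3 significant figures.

k ≈ 3.84, θ ≈ 5.36

For Gamma(k, scale θ): mean = kθ, variance = kθ², so CV = 1/√k.
CV = 0.51, hence k = 1/CV² = 3.84.
Then θ = mean/k = 20.6/3.84 = 5.36.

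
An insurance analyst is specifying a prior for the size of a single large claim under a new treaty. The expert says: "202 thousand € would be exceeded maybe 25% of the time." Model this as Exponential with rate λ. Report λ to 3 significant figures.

λ ≈ 0.00686

P(T > 202.0) = e^(−λ·202.0) = 0.25, so λ = −ln(0.25)/202.0 = 0.00686.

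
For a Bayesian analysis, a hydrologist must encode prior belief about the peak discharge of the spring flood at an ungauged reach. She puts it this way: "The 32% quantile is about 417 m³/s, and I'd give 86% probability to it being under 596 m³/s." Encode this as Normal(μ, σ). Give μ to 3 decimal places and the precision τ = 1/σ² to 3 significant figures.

μ = 471.081, τ = 7.48e-05

For Normal(μ,σ), the p-quantile is μ + z_p·σ. Here z_{0.32} = -0.4677, z_{0.86} = 1.08.
So 417 = μ − 0.4677σ and 596 = μ + 1.08σ.
Subtracting: σ = (596 − 417)/(1.08 − (-0.4677)) = 115.632.
Then μ = 417 − (-0.4677)·115.632 = 471.081.
Precision τ = 1/σ² = 1/115.6² = 7.48e-05.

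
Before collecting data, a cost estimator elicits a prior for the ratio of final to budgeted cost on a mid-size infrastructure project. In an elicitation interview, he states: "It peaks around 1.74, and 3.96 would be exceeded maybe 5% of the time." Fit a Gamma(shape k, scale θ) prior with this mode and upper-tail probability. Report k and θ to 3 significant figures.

Gamma(k,θ) with k>1 has mode (k−1)θ, so θ = 1.74/(k−1).
Need P(X < 3.96) = 0.95 with θ tied to k this way. Start at k = 2, θ = 1.74: P(X<3.96) ≈ 0.664.
Too low — raise k to concentrate. Iterating converges to k ≈ 5.06.
Then θ = 1.74/(5.06−1) ≈ 0.429.

k ≈ 5.06, θ ≈ 0.429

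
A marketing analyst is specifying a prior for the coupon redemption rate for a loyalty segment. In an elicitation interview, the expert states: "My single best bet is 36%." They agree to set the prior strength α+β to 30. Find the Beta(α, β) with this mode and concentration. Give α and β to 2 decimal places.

For α,β > 1 the Beta mode is (α−1)/(α+β−2). With α+β = 30, the mode is (α−1)/28.
Set (α−1)/28 = 0.36 → α = 1 + 0.36·28 = 11.08.
β = 30 − α = 18.92.

α = 11.08, β = 18.92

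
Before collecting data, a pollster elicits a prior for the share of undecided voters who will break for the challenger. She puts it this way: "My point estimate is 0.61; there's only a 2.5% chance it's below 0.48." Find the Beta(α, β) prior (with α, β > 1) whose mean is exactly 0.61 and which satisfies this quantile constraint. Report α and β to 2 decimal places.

α ≈ 34.06, β ≈ 21.78

With mean 0.61 fixed, write α = 0.61s, β = 0.39s where s = α+β.
Need P(θ < 0.48) = 0.025 under Beta(0.61s, 0.39s). Normal approximation: (q−m)/√(m(1−m)/s) ≈ z_{0.025} = -1.96, so s ≈ 0.61·0.39·(-1.96)²/(0.48−0.61)² = 54.1.
At s = 54.1: P(θ<0.48) ≈ 0.027. Adjusting to match 0.025 gives s ≈ 55.84.
So α = 0.61·55.84 ≈ 34.06, β = 0.39·55.84 ≈ 21.78.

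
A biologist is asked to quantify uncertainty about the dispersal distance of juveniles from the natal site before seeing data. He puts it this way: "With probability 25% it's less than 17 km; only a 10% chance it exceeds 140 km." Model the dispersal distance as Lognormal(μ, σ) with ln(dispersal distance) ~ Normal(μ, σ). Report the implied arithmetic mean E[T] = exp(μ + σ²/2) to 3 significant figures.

If T ~ Lognormal(μ,σ) then ln T ~ Normal(μ,σ), so the p-quantile of ln T is μ + z_p·σ.
ln(17) = 2.833 and ln(140) = 4.942; z_{0.25} = -0.6745, z_{0.9} = 1.282.
σ = (4.942 − 2.833)/(1.282 − (-0.6745)) = 1.078.
μ = 2.833 − (-0.6745)·1.078 = 3.560.
E[T] = exp(μ + σ²/2) = exp(3.560 + 0.5809) = 62.9 km.

E[T] ≈ 62.9 km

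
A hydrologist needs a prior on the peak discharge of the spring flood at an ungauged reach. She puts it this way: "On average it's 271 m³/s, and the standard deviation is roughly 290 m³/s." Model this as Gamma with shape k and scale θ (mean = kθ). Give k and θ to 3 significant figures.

For Gamma(k, scale θ): mean = kθ, variance = kθ², so CV = 1/√k.
CV = SD/mean = 290/271 = 1.07, hence k = 1/CV² = 0.873.
Then θ = mean/k = 271/0.873 = 310.

k ≈ 0.873, θ ≈ 310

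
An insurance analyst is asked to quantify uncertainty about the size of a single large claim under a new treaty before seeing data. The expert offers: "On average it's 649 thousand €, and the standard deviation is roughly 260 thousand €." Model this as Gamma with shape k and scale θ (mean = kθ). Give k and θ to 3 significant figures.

k ≈ 6.23, θ ≈ 104

For Gamma(k, scale θ): mean = kθ, variance = kθ², so CV = 1/√k.
CV = SD/mean = 260/649 = 0.4006, hence k = 1/CV² = 6.23.
Then θ = mean/k = 649/6.23 = 104.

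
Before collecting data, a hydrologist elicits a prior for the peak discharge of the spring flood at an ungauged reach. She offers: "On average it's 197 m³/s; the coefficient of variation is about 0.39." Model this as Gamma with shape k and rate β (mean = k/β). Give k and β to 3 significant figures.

k ≈ 6.57, β ≈ 0.0334

For Gamma(k, rate β): mean = k/β, variance = k/β², so CV = 1/√k.
CV = 0.39, hence k = 1/CV² = 6.57.
Then β = k/mean = 6.57/197 = 0.0334.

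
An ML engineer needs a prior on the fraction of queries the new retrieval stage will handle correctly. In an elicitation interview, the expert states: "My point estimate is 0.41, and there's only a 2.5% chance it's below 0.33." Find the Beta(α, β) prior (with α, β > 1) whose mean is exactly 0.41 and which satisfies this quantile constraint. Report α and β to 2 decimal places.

α ≈ 57.15, β ≈ 82.25

With mean 0.41 fixed, write α = 0.41s, β = 0.59s where s = α+β.
Need P(θ < 0.33) = 0.025 under Beta(0.41s, 0.59s). Normal approximation: (q−m)/√(m(1−m)/s) ≈ z_{0.025} = -1.96, so s ≈ 0.41·0.59·(-1.96)²/(0.33−0.41)² = 145.2.
At s = 145.2: P(θ<0.33) ≈ 0.023. Adjusting to match 0.025 gives s ≈ 139.40.
So α = 0.41·139.40 ≈ 57.15, β = 0.59·139.40 ≈ 82.25.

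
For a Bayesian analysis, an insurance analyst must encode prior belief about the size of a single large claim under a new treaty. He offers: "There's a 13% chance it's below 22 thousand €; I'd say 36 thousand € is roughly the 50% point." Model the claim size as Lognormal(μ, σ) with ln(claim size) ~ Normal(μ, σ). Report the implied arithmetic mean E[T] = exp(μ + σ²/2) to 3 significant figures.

If T ~ Lognormal(μ,σ) then ln T ~ Normal(μ,σ), so the p-quantile of ln T is μ + z_p·σ.
ln(22) = 3.091 and ln(36) = 3.584; z_{0.13} = -1.126, z_{0.5} = 0.
σ = (3.584 − 3.091)/(0 − (-1.126)) = 0.437.
μ = 3.091 − (-1.126)·0.437 = 3.584.
E[T] = exp(μ + σ²/2) = exp(3.584 + 0.0956) = 39.6 thousand €.

E[T] ≈ 39.6 thousand €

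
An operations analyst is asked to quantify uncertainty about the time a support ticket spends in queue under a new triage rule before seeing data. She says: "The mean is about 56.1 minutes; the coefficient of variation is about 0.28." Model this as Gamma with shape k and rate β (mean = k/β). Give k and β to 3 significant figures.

For Gamma(k, rate β): mean = k/β, variance = k/β², so CV = 1/√k.
CV = 0.28, hence k = 1/CV² = 12.8.
Then β = k/mean = 12.8/56.1 = 0.227.

k ≈ 12.8, β ≈ 0.227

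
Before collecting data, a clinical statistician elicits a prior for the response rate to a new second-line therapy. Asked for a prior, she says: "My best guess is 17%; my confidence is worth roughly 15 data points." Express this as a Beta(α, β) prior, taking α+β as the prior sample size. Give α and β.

Under the effective-sample-size interpretation, Beta(α, β) has prior mean α/(α+β) and prior sample size α+β.
So α+β = 15 and α/(α+β) = 0.17, giving α = 0.17·15 = 2.55 and β = 15 − 2.55 = 12.45.

α = 2.55, β = 12.45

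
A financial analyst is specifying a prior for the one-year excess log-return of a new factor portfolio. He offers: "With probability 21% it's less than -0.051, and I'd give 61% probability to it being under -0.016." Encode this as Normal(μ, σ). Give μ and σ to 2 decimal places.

The p-quantile of Normal(μ,σ) is μ + z_p·σ, with z_{0.21} = -0.8064 and z_{0.61} = 0.2793.
Eliminate σ: μ = (z₂·x₁ − z₁·x₂)/(z₂ − z₁) = (0.2793·-0.051 − (-0.8064)·-0.016)/1.086 = -0.03.
Then σ = (x₂ − x₁)/(z₂ − z₁) = (-0.016 − -0.051)/1.086 = 0.03.

μ = -0.03, σ = 0.03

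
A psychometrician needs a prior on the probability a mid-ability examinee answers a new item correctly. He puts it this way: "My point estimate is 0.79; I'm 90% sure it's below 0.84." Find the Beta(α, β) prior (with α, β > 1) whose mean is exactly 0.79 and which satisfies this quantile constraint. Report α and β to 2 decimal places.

With mean 0.79 fixed, write α = 0.79s, β = 0.21s where s = α+β.
Need P(θ < 0.84) = 0.9 under Beta(0.79s, 0.21s). Normal approximation: (q−m)/√(m(1−m)/s) ≈ z_{0.9} = 1.28, so s ≈ 0.79·0.21·(1.28)²/(0.84−0.79)² = 109.0.
At s = 109.0: P(θ<0.84) ≈ 0.907. Adjusting to match 0.9 gives s ≈ 102.91.
So α = 0.79·102.91 ≈ 81.30, β = 0.21·102.91 ≈ 21.61.

α ≈ 81.30, β ≈ 21.61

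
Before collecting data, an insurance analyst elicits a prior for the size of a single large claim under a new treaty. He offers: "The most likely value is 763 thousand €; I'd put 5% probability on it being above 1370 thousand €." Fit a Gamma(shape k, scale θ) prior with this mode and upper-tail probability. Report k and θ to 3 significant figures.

Gamma(k,θ) with k>1 has mode (k−1)θ, so θ = 763/(k−1).
Need P(X < 1370) = 0.95 with θ tied to k this way. Start at k = 2, θ = 763: P(X<1370) ≈ 0.536.
Too low — raise k to concentrate. Iterating converges to k ≈ 9.14.
Then θ = 763/(9.14−1) ≈ 93.8.

k ≈ 9.14, θ ≈ 93.8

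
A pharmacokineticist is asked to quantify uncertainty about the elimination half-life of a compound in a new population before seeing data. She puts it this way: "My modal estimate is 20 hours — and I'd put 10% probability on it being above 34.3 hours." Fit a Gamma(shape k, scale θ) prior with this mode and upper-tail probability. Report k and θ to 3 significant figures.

Gamma(k,θ) with k>1 has mode (k−1)θ, so θ = 20/(k−1).
Need P(X < 34.3) = 0.9 with θ tied to k this way. Start at k = 2, θ = 20: P(X<34.3) ≈ 0.511.
Too low — raise k to concentrate. Iterating converges to k ≈ 7.51.
Then θ = 20/(7.51−1) ≈ 3.07.

k ≈ 7.51, θ ≈ 3.07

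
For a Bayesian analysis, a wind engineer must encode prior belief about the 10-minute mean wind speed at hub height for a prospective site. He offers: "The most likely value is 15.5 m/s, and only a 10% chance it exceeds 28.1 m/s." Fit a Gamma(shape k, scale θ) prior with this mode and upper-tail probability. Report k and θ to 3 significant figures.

Gamma(k,θ) with k>1 has mode (k−1)θ, so θ = 15.5/(k−1).
Need P(X < 28.1) = 0.9 with θ tied to k this way. Start at k = 2, θ = 15.5: P(X<28.1) ≈ 0.541.
Too low — raise k to concentrate. Iterating converges to k ≈ 6.38.
Then θ = 15.5/(6.38−1) ≈ 2.88.

k ≈ 6.38, θ ≈ 2.88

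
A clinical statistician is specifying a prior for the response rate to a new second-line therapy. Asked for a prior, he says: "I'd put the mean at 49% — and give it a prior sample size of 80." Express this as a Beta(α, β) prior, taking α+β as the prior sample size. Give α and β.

α = 39.2, β = 40.8

Under the effective-sample-size interpretation, Beta(α, β) has prior mean α/(α+β) and prior sample size α+β.
So α+β = 80 and α/(α+β) = 0.49, giving α = 0.49·80 = 39.2 and β = 80 − 39.2 = 40.8.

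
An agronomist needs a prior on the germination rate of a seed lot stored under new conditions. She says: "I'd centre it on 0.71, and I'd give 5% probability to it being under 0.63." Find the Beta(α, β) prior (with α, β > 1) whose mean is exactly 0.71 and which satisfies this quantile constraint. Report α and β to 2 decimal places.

α ≈ 65.28, β ≈ 26.66

With mean 0.71 fixed, write α = 0.71s, β = 0.29s where s = α+β.
Need P(θ < 0.63) = 0.05 under Beta(0.71s, 0.29s). Normal approximation: (q−m)/√(m(1−m)/s) ≈ z_{0.05} = -1.64, so s ≈ 0.71·0.29·(-1.64)²/(0.63−0.71)² = 87.0.
At s = 87.0: P(θ<0.63) ≈ 0.055. Adjusting to match 0.05 gives s ≈ 91.95.
So α = 0.71·91.95 ≈ 65.28, β = 0.29·91.95 ≈ 26.66.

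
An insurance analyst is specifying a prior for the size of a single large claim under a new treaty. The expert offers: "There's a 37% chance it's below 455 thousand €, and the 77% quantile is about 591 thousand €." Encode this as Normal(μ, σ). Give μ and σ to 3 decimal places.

For Normal(μ,σ), the p-quantile is μ + z_p·σ. Here z_{0.37} = -0.3319, z_{0.77} = 0.7388.
So 455 = μ − 0.3319σ and 591 = μ + 0.7388σ.
Subtracting: σ = (591 − 455)/(0.7388 − (-0.3319)) = 127.020.
Then μ = 455 − (-0.3319)·127.020 = 497.152.

μ = 497.152, σ = 127.020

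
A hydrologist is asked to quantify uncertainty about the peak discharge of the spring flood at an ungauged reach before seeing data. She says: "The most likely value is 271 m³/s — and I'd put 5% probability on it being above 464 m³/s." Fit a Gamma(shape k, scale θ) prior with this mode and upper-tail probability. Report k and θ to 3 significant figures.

Gamma(k,θ) with k>1 has mode (k−1)θ, so θ = 271/(k−1).
Need P(X < 464) = 0.95 with θ tied to k this way. Start at k = 2, θ = 271: P(X<464) ≈ 0.511.
Too low — raise k to concentrate. Iterating converges to k ≈ 10.7.
Then θ = 271/(10.7−1) ≈ 28.1.

k ≈ 10.7, θ ≈ 28.1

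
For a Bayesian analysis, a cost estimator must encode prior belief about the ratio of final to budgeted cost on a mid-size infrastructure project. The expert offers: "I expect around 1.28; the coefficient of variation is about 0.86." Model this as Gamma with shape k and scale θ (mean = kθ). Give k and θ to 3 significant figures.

k ≈ 1.35, θ ≈ 0.947

For Gamma(k, scale θ): mean = kθ, variance = kθ², so CV = 1/√k.
CV = 0.86, hence k = 1/CV² = 1.35.
Then θ = mean/k = 1.28/1.35 = 0.947.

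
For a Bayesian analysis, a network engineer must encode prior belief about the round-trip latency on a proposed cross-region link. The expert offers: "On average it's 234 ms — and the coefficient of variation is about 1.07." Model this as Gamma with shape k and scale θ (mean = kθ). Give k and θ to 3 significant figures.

For Gamma(k, scale θ): mean = kθ, variance = kθ², so CV = 1/√k.
CV = 1.07, hence k = 1/CV² = 0.873.
Then θ = mean/k = 234/0.873 = 268.

k ≈ 0.873, θ ≈ 268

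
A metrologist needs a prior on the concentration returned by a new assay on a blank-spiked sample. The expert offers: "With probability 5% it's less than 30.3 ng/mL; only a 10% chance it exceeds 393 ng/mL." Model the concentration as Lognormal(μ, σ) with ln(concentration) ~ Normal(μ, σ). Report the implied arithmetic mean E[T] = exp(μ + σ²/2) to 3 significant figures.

E[T] ≈ 188 ng/mL

If T ~ Lognormal(μ,σ) then ln T ~ Normal(μ,σ), so the p-quantile of ln T is μ + z_p·σ.
ln(30.3) = 3.411 and ln(393) = 5.974; z_{0.05} = -1.645, z_{0.9} = 1.282.
σ = (5.974 − 3.411)/(1.282 − (-1.645)) = 0.876.
μ = 3.411 − (-1.645)·0.876 = 4.852.
E[T] = exp(μ + σ²/2) = exp(4.852 + 0.3834) = 188 ng/mL.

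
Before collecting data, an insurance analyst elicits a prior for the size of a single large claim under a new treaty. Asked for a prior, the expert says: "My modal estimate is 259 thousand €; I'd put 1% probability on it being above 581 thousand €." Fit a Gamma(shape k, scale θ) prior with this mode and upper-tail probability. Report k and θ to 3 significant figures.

k ≈ 8.36, θ ≈ 35.2

Gamma(k,θ) with k>1 has mode (k−1)θ, so θ = 259/(k−1).
Need P(X < 581) = 0.99 with θ tied to k this way. Start at k = 2, θ = 259: P(X<581) ≈ 0.656.
Too low — raise k to concentrate. Iterating converges to k ≈ 8.36.
Then θ = 259/(8.36−1) ≈ 35.2.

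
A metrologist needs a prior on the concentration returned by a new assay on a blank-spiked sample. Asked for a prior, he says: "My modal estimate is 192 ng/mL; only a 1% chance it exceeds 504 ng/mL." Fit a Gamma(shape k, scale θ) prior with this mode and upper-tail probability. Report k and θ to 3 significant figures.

Gamma(k,θ) with k>1 has mode (k−1)θ, so θ = 192/(k−1).
Need P(X < 504) = 0.99 with θ tied to k this way. Start at k = 2, θ = 192: P(X<504) ≈ 0.737.
Too low — raise k to concentrate. Iterating converges to k ≈ 5.99.
Then θ = 192/(5.99−1) ≈ 38.5.

k ≈ 5.99, θ ≈ 38.5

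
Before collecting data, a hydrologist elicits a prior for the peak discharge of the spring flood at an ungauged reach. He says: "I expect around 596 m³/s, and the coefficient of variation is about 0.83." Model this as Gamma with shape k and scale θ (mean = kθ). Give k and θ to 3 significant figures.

For Gamma(k, scale θ): mean = kθ, variance = kθ², so CV = 1/√k.
CV = 0.83, hence k = 1/CV² = 1.45.
Then θ = mean/k = 596/1.45 = 411.

k ≈ 1.45, θ ≈ 411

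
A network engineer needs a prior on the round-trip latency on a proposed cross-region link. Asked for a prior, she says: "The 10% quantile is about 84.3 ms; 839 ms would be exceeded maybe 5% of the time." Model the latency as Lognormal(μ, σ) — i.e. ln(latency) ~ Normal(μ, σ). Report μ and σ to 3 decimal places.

If T ~ Lognormal(μ,σ) then ln T ~ Normal(μ,σ), so the p-quantile of ln T is μ + z_p·σ.
ln(84.3) = 4.434 and ln(839) = 6.732; z_{0.1} = -1.282, z_{0.95} = 1.645.
σ = (6.732 − 4.434)/(1.645 − (-1.282)) = 0.785.
μ = 4.434 − (-1.282)·0.785 = 5.441.

μ ≈ 5.441, σ ≈ 0.785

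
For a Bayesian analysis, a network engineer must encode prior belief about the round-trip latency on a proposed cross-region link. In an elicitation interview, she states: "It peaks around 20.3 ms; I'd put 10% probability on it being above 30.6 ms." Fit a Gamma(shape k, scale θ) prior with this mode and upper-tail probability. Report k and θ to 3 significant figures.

k ≈ 12.1, θ ≈ 1.84

Gamma(k,θ) with k>1 has mode (k−1)θ, so θ = 20.3/(k−1).
Need P(X < 30.6) = 0.9 with θ tied to k this way. Start at k = 2, θ = 20.3: P(X<30.6) ≈ 0.445.
Too low — raise k to concentrate. Iterating converges to k ≈ 12.1.
Then θ = 20.3/(12.1−1) ≈ 1.84.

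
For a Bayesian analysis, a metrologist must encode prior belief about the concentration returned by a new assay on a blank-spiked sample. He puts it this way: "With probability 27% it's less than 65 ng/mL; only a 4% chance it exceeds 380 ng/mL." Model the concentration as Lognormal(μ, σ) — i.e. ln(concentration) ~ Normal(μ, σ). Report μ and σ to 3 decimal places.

If T ~ Lognormal(μ,σ) then ln T ~ Normal(μ,σ), so the p-quantile of ln T is μ + z_p·σ.
ln(65) = 4.174 and ln(380) = 5.94; z_{0.27} = -0.6128, z_{0.96} = 1.751.
σ = (5.94 − 4.174)/(1.751 − (-0.6128)) = 0.747.
μ = 4.174 − (-0.6128)·0.747 = 4.632.

μ ≈ 4.632, σ ≈ 0.747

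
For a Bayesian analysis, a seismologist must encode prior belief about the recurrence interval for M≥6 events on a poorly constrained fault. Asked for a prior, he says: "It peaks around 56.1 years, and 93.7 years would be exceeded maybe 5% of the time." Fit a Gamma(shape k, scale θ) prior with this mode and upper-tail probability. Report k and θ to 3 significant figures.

Gamma(k,θ) with k>1 has mode (k−1)θ, so θ = 56.1/(k−1).
Need P(X < 93.7) = 0.95 with θ tied to k this way. Start at k = 2, θ = 56.1: P(X<93.7) ≈ 0.497.
Too low — raise k to concentrate. Iterating converges to k ≈ 11.6.
Then θ = 56.1/(11.6−1) ≈ 5.29.

k ≈ 11.6, θ ≈ 5.29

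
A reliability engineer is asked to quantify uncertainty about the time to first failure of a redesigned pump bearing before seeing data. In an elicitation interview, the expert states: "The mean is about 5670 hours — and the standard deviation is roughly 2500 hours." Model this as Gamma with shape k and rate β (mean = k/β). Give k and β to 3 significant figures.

k ≈ 5.14, β ≈ 0.000907

For Gamma(k, rate β): mean = k/β, variance = k/β², so CV = 1/√k.
CV = SD/mean = 2500/5670 = 0.4409, hence k = 1/CV² = 5.14.
Then β = k/mean = 5.14/5670 = 0.000907.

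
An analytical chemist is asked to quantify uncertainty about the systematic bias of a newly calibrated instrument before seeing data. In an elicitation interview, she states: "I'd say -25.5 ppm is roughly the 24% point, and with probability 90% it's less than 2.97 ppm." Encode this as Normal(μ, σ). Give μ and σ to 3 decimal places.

μ = -15.384, σ = 14.322

The p-quantile of Normal(μ,σ) is μ + z_p·σ, with z_{0.24} = -0.7063 and z_{0.9} = 1.282.
Eliminate σ: μ = (z₂·x₁ − z₁·x₂)/(z₂ − z₁) = (1.282·-25.5 − (-0.7063)·2.97)/1.988 = -15.384.
Then σ = (x₂ − x₁)/(z₂ − z₁) = (2.97 − -25.5)/1.988 = 14.322.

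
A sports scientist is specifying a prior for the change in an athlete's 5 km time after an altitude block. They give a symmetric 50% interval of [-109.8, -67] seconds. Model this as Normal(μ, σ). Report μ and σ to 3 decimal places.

μ = -88.400, σ = 31.728

A symmetric 50% interval runs μ ± z·σ with z = 0.6745.
Half-width = 21.4, so σ = 21.4/0.6745 = 31.728.
μ is the interval midpoint, -88.400.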